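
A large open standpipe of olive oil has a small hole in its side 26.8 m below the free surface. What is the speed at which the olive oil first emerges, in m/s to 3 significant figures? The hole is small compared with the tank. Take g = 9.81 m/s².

22.9 m/s

With the surface at rest and both surface and jet at atmospheric pressure, Bernoulli gives ρg h = ½ρv², so v = √(2gh) = √(2·9.81·26.8) = 22.9 m/s.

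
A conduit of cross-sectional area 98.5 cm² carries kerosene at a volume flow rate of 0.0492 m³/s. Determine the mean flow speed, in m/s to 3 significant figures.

4.99 m/s

Q = 0.0492 m³/s = 0.0492 m³/s.
v = Q/A = 0.0492 / 0.00985 = 4.99 m/s.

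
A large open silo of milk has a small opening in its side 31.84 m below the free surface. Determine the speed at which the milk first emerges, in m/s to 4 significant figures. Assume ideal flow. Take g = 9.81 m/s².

Bernoulli from surface to hole (P equal, v_surface ≈ 0): v = √(2gh) = √(2×9.81×31.84) = 24.99 m/s.

v ≈ 24.99 m/s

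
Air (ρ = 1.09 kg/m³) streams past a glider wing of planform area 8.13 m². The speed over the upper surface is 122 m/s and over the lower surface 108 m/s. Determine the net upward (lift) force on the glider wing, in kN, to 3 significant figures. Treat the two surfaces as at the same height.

With equal heights on the two surfaces, Bernoulli gives P_lower − P_upper = ½ρ(v_upper² − v_lower²).
ΔP = ½·1.09·(122² − 108²) = 1750 Pa.
Lift = ΔP · A = 1750 × 8.13 = 14300 N.

F ≈ 14.3 kN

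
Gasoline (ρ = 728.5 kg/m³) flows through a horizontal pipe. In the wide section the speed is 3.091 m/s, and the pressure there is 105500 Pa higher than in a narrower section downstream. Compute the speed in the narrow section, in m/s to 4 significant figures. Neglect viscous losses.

Along the level pipe P + ½ρv² is conserved, hence v₂² = v₁² + 2(P₁ − P₂)/ρ.
v₂ = √(3.091² + 2·105500/728.5) = √(9.554 + 289.6) = 17.30 m/s.

v₂ ≈ 17.30 m/s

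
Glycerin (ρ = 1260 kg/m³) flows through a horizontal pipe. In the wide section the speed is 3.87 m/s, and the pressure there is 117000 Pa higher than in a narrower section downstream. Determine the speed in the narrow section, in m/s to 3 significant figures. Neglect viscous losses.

v₂ ≈ 14.2 m/s

With h₁ = h₂, rearranging Bernoulli gives v₂ = √(v₁² + 2ΔP/ρ).
v₂ = √(3.87² + 2·117000/1260) = √(15.0 + 186) = 14.2 m/s.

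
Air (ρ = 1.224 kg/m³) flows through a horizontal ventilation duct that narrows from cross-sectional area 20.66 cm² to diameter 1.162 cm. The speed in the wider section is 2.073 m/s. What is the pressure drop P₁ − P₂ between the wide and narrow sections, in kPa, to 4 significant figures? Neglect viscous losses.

0.9955 kPa

Mass conservation (A₁v₁ = A₂v₂) gives v₂ = 2.073 × 20.66/1.060 = 40.39 m/s.
With no height change, Bernoulli's equation is P₁ + ½ρv₁² = P₂ + ½ρv₂².
P₁ − P₂ = ½·1.224·(40.39² − 2.073²) = ½·1.224·1627 = 995.5 Pa.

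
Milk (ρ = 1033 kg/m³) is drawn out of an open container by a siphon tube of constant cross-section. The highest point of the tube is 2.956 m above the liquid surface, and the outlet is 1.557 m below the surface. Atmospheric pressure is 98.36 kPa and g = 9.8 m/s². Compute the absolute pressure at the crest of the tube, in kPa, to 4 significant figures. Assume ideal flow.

P_top ≈ 52.67 kPa

From the surface to the outlet (both open to atmosphere, surface at rest): v = √(2g·h_out) = √(2·9.8·1.557) = 5.524 m/s.
Continuity keeps v the same throughout the tube; from surface to crest, P_atm + 0 = P_top + ½ρv² + ρg·h_top.
P_top = 98360 − ½·1033·5.524² − 1033·9.8·2.956 = 52670 Pa.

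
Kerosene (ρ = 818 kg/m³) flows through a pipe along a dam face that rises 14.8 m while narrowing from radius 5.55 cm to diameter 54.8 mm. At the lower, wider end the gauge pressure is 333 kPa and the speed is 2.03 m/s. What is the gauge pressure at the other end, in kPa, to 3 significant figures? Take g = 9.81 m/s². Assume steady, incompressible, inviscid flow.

P₂ ≈ 188 kPa

Continuity gives A₁v₁ = A₂v₂, so v₂ = (96.8 cm²)/(23.6 cm²) × 2.03 m/s = 8.33 m/s.
Bernoulli: P₁ + ½ρv₁² + ρg h₁ = P₂ + ½ρv₂² + ρg h₂, so P₂ = P₁ + ½ρ(v₁² − v₂²) − ρg(h₂ − h₁).
P₂ = 333000 + ½·818·(2.03² − 8.33²) − 818·9.81·(+14.8) = 333000 + (-26700) − (119000) = 188000 Pa.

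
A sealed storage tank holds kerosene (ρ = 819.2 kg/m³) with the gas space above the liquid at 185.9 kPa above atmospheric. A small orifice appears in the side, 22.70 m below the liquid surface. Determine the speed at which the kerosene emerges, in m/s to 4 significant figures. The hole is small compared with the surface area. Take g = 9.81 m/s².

Take point 1 at the surface (v₁ ≈ 0) and point 2 at the hole (at atmospheric pressure). Bernoulli: P₁ + ρg h = P_atm + ½ρv₂².
With P₁ − P_atm = 185900 Pa, v₂ = √(2gh + 2ΔP/ρ) = √(2·9.81·22.70 + 2·185900/819.2) = 29.99 m/s.

v ≈ 29.99 m/s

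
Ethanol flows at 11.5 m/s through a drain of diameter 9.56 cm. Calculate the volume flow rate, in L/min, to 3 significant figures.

4950 L/min

Q = A·v = 0.00718 m² × 11.5 m/s = 0.0825 m³/s.
Converting: 0.0825 m³/s × 60000 = 4950 L/min.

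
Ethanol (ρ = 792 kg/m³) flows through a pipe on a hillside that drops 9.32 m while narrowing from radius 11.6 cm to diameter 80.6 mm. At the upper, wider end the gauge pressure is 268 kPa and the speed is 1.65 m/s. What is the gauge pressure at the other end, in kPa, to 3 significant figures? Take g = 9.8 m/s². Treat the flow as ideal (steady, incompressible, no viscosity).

267 kPa

Continuity gives A₁v₁ = A₂v₂, so v₂ = (423 cm²)/(51.0 cm²) × 1.65 m/s = 13.7 m/s.
Energy conservation along the streamline gives P₂ = P₁ − ½ρ(v₂² − v₁²) − ρg(h₂ − h₁).
P₂ = 268000 + ½·792·(1.65² − 13.7²) − 792·9.8·(−9.32) = 268000 + (-72900) − (-72300) = 267000 Pa.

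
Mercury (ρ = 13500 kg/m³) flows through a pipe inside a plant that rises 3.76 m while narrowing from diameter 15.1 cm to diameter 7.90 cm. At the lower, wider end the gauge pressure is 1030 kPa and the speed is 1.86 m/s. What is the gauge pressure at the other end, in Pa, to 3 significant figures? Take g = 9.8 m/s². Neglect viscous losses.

Continuity gives A₁v₁ = A₂v₂, so v₂ = (179 cm²)/(49.0 cm²) × 1.86 m/s = 6.80 m/s.
Bernoulli: P₁ + ½ρv₁² + ρg h₁ = P₂ + ½ρv₂² + ρg h₂, so P₂ = P₁ + ½ρ(v₁² − v₂²) − ρg(h₂ − h₁).
P₂ = 1030000 + ½·13500·(1.86² − 6.80²) − 13500·9.8·(+3.76) = 1030000 + (-288000) − (497000) = 244000 Pa.

244000 Pa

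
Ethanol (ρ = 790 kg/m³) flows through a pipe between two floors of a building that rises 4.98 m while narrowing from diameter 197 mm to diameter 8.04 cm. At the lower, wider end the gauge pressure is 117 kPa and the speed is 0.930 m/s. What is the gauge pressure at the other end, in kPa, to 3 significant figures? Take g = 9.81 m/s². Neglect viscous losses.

By continuity, v₂ = v₁·A₁/A₂ = 0.930·(305/50.8) = 5.58 m/s.
Energy conservation along the streamline gives P₂ = P₁ − ½ρ(v₂² − v₁²) − ρg(h₂ − h₁).
P₂ = 117000 + ½·790·(0.930² − 5.58²) − 790·9.81·(+4.98) = 117000 + (-12000) − (38600) = 66400 Pa.

P₂ ≈ 66.4 kPa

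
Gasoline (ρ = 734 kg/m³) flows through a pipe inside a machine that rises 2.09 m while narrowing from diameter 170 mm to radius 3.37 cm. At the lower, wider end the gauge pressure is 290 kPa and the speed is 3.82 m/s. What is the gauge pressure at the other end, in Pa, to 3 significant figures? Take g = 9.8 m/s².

P₂ ≈ 63600 Pa

Continuity gives A₁v₁ = A₂v₂, so v₂ = (227 cm²)/(35.7 cm²) × 3.82 m/s = 24.3 m/s.
Bernoulli: P₁ + ½ρv₁² + ρg h₁ = P₂ + ½ρv₂² + ρg h₂, so P₂ = P₁ + ½ρ(v₁² − v₂²) − ρg(h₂ − h₁).
P₂ = 290000 + ½·734·(3.82² − 24.3²) − 734·9.8·(+2.09) = 290000 + (-211000) − (15000) = 63600 Pa.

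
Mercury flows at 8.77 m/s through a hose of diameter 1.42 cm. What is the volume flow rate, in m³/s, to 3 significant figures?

Q = A·v = 0.000158 m² × 8.77 m/s = 0.00139 m³/s.

Q ≈ 0.00139 m³/s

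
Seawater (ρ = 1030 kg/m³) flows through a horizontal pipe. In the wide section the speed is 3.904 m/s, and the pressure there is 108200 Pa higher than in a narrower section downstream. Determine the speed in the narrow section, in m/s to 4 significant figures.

v₂ ≈ 15.01 m/s

Horizontal Bernoulli: P₁ + ½ρv₁² = P₂ + ½ρv₂², so v₂² = v₁² + 2(P₁ − P₂)/ρ.
v₂ = √(3.904² + 2·108200/1030) = √(15.24 + 210.1) = 15.01 m/s.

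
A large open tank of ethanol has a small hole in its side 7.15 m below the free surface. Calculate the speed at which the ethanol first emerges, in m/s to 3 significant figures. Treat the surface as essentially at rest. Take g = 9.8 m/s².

v ≈ 11.8 m/s

Bernoulli from surface to hole (P equal, v_surface ≈ 0): v = √(2gh) = √(2×9.8×7.15) = 11.8 m/s.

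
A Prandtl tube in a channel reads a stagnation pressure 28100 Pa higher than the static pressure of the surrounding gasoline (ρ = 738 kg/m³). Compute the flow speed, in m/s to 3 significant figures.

v ≈ 8.73 m/s

Bernoulli between the free stream and the stagnation point: ½ρv² = P_stag − P_static.
v = √(2ΔP/ρ) = √(2·28100/738) = 8.73 m/s.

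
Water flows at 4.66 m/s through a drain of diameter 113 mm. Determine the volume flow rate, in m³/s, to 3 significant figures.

Q = A·v = 0.0100 m² × 4.66 m/s = 0.0467 m³/s.

0.0467 m³/s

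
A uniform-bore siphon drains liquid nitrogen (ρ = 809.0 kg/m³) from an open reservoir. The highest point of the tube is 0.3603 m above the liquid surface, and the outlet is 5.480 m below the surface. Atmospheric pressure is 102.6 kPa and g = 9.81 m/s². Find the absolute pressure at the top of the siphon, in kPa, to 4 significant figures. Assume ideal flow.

56.25 kPa

The outlet speed comes from Torricelli: v = √(2g·5.480) = 10.37 m/s.
Continuity keeps v the same throughout the tube; from surface to crest, P_atm + 0 = P_top + ½ρv² + ρg·h_top.
P_top = 102600 − ½·809.0·10.37² − 809.0·9.81·0.3603 = 56250 Pa.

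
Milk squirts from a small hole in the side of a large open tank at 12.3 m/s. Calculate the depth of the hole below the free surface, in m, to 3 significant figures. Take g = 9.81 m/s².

For a small hole in a large open tank, ½v² = gh, giving h = v²/(2g).
h = 12.3²/(2·9.81) = 151/19.62 = 7.71 m.

7.71 m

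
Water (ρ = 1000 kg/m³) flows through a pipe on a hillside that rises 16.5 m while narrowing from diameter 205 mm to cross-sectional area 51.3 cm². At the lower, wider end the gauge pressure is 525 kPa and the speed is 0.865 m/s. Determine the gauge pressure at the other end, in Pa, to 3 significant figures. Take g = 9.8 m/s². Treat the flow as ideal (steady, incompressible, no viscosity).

The volume flow rate is constant, so v₂ = (A₁/A₂)v₁ = (330/51.3)·0.865 = 5.57 m/s.
Applying Bernoulli between the two ends and solving for P₂: P₂ = P₁ + ½ρ(v₁² − v₂²) − ρgΔh.
P₂ = 525000 + ½·1000·(0.865² − 5.57²) − 1000·9.8·(+16.5) = 525000 + (-15100) − (162000) = 348000 Pa.

P₂ = 348000 Pa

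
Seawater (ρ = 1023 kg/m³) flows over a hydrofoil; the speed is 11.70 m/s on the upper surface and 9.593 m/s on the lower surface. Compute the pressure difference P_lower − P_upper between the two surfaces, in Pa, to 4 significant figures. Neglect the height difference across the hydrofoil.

The pressure is lower where the speed is higher: ΔP = ½ρ(v_up² − v_low²).
ΔP = ½·1023·(11.70² − 9.593²) = 22950 Pa.

22950 Pa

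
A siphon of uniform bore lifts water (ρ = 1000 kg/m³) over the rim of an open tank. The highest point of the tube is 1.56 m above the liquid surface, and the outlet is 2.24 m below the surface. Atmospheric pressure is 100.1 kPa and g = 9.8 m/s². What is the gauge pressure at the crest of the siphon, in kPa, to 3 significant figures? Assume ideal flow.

Bernoulli surface→outlet gives ½v² = g·h_out, so v = √(2·9.8·2.24) = 6.63 m/s.
Continuity keeps v the same throughout the tube; from surface to crest, P_atm + 0 = P_top + ½ρv² + ρg·h_top.
P_top = 100100 − ½·1000·6.63² − 1000·9.8·1.56 = 62900 Pa. So P_gauge = P_top − P_atm = -37200 Pa.

P_gauge ≈ -37.2 kPa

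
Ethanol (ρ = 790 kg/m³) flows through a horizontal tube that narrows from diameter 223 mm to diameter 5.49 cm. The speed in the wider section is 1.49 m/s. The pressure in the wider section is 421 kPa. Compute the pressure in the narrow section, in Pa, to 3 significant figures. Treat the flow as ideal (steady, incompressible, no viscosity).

Mass conservation (A₁v₁ = A₂v₂) gives v₂ = 1.49 × 391/23.7 = 24.6 m/s.
The pipe is horizontal, so Bernoulli reduces to P₁ + ½ρv₁² = P₂ + ½ρv₂².
P₂ = P₁ − ½ρ(v₂² − v₁²) = 421000 − ½·790·(24.6² − 1.49²) = 421000 − 238000 = 183000 Pa.

P₂ ≈ 183000 Pa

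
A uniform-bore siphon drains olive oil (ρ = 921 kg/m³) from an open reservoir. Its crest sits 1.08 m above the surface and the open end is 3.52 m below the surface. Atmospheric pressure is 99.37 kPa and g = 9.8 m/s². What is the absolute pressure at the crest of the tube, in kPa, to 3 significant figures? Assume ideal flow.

From the surface to the outlet (both open to atmosphere, surface at rest): v = √(2g·h_out) = √(2·9.8·3.52) = 8.31 m/s.
With constant cross-section the crest speed equals v; applying Bernoulli from the surface up to the crest, P_top = P_atm − ½ρv² − ρg·h_top.
P_top = 99370 − ½·921·8.31² − 921·9.8·1.08 = 57900 Pa.

57.9 kPa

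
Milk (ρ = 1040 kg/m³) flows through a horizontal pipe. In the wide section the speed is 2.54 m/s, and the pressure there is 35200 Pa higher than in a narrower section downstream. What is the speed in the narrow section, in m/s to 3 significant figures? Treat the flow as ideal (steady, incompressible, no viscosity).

With h₁ = h₂, rearranging Bernoulli gives v₂ = √(v₁² + 2ΔP/ρ).
v₂ = √(2.54² + 2·35200/1040) = √(6.45 + 67.7) = 8.61 m/s.

8.61 m/s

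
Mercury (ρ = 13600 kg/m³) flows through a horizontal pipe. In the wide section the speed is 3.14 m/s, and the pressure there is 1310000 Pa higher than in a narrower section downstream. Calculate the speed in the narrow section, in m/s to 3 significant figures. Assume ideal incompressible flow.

v₂ = 14.2 m/s

Along the level pipe P + ½ρv² is conserved, hence v₂² = v₁² + 2(P₁ − P₂)/ρ.
v₂ = √(3.14² + 2·1310000/13600) = √(9.86 + 193) = 14.2 m/s.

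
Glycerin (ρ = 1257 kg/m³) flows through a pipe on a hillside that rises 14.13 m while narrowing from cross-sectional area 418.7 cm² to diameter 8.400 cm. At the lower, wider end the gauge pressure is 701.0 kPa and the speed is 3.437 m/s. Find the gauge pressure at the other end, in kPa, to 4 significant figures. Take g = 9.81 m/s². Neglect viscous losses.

110.4 kPa

By continuity, v₂ = v₁·A₁/A₂ = 3.437·(418.7/55.42) = 25.97 m/s.
Applying Bernoulli between the two ends and solving for P₂: P₂ = P₁ + ½ρ(v₁² − v₂²) − ρgΔh.
P₂ = 701000 + ½·1257·(3.437² − 25.97²) − 1257·9.81·(+14.13) = 701000 + (-416400) − (174200) = 110400 Pa.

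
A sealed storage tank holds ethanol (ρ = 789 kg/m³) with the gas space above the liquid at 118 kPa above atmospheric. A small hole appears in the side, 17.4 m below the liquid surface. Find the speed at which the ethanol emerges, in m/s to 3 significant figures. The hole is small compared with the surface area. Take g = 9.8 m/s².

v ≈ 25.3 m/s

Take point 1 at the surface (v₁ ≈ 0) and point 2 at the hole (at atmospheric pressure). Bernoulli: P₁ + ρg h = P_atm + ½ρv₂².
With P₁ − P_atm = 118000 Pa, v₂ = √(2gh + 2ΔP/ρ) = √(2·9.8·17.4 + 2·118000/789) = 25.3 m/s.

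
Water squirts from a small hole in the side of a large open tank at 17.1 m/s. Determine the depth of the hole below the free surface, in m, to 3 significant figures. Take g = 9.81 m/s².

Inverting v = √(2gh) gives h = v² / 2g.
h = 17.1²/(2·9.81) = 292/19.62 = 14.9 m.

h = 14.9 m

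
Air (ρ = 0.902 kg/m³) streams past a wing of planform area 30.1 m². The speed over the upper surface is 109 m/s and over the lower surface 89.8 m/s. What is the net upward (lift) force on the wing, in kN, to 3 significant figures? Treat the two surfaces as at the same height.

F ≈ 51.8 kN

The faster flow above has the lower pressure; Bernoulli (same height) gives ΔP = ½ρ(v_up² − v_low²).
ΔP = ½·0.902·(109² − 89.8²) = 1720 Pa.
Lift = ΔP · A = 1720 × 30.1 = 51800 N.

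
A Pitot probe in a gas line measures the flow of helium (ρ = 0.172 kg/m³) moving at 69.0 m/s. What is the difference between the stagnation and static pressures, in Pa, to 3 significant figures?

ΔP = 409 Pa

Bernoulli between the free stream and the stagnation point: ½ρv² = P_stag − P_static.
ΔP = ½·0.172·69.0² = 409 Pa.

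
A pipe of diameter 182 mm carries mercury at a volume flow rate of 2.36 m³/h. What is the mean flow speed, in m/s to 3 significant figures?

v ≈ 0.0252 m/s

Q = 2.36 m³/h = 0.000656 m³/s.
v = Q/A = 0.000656 / 0.0260 = 0.0252 m/s.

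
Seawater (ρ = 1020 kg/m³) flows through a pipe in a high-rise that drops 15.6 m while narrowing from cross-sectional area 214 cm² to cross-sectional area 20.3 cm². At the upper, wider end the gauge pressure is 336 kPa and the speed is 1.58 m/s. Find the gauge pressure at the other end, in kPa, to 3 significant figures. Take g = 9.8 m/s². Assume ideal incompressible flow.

By continuity, v₂ = v₁·A₁/A₂ = 1.58·(214/20.3) = 16.7 m/s.
Applying Bernoulli between the two ends and solving for P₂: P₂ = P₁ + ½ρ(v₁² − v₂²) − ρgΔh.
P₂ = 336000 + ½·1020·(1.58² − 16.7²) − 1020·9.8·(−15.6) = 336000 + (-140000) − (-156000) = 352000 Pa.

P₂ = 352 kPa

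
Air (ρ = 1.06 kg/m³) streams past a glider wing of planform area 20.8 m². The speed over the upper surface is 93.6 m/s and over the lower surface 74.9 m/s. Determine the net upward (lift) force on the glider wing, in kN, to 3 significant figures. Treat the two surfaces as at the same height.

F = 34.7 kN

From P + ½ρv² = const at equal height, P_low − P_up = ½ρ(v_up² − v_low²).
ΔP = ½·1.06·(93.6² − 74.9²) = 1670 Pa.
Lift = ΔP · A = 1670 × 20.8 = 34700 N.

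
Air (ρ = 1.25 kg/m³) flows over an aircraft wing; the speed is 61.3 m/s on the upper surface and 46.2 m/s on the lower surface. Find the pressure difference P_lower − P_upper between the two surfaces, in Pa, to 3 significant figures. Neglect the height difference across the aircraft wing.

1010 Pa

With negligible Δh, P + ½ρv² is constant, so P_low − P_up = ½ρ(v_up² − v_low²).
ΔP = ½·1.25·(61.3² − 46.2²) = 1010 Pa.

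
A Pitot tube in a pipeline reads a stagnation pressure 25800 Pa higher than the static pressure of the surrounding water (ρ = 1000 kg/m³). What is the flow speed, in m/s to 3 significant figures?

v ≈ 7.18 m/s

At the stagnation point the flow is brought to rest, so Bernoulli gives P_stag − P_static = ½ρv².
v = √(2ΔP/ρ) = √(2·25800/1000) = 7.18 m/s.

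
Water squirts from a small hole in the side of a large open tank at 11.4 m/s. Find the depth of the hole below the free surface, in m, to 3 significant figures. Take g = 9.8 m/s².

Inverting v = √(2gh) gives h = v² / 2g.
h = 11.4²/(2·9.8) = 130/19.60 = 6.63 m.

6.63 m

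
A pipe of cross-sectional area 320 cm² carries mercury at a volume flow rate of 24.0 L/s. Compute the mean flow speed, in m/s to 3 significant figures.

Q = 24.0 L/s = 0.0240 m³/s.
v = Q/A = 0.0240 / 0.0320 = 0.750 m/s.

v ≈ 0.750 m/s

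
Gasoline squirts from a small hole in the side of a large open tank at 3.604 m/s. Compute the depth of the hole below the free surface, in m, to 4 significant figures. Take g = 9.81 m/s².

h ≈ 0.6620 m

For a small hole in a large open tank, ½v² = gh, giving h = v²/(2g).
h = 3.604²/(2·9.81) = 12.99/19.62 = 0.6620 m.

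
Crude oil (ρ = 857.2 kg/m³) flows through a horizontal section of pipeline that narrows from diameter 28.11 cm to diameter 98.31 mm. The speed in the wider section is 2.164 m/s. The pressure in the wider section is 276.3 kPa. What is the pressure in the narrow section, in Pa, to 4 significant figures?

Mass conservation (A₁v₁ = A₂v₂) gives v₂ = 2.164 × 620.6/75.91 = 17.69 m/s.
The pipe is horizontal, so Bernoulli reduces to P₁ + ½ρv₁² = P₂ + ½ρv₂².
P₂ = P₁ − ½ρ(v₂² − v₁²) = 276300 − ½·857.2·(17.69² − 2.164²) = 276300 − 132200 = 144100 Pa.

144100 Pa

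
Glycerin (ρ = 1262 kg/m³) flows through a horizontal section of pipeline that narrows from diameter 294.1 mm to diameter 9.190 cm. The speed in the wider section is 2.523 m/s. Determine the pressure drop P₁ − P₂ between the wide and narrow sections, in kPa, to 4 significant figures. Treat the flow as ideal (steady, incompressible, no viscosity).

The volume flow rate is constant, so v₂ = (A₁/A₂)v₁ = (679.3/66.33)·2.523 = 25.84 m/s.
The pipe is horizontal, so Bernoulli reduces to P₁ + ½ρv₁² = P₂ + ½ρv₂².
P₁ − P₂ = ½·1262·(25.84² − 2.523²) = ½·1262·661.3 = 417300 Pa.

ΔP ≈ 417.3 kPa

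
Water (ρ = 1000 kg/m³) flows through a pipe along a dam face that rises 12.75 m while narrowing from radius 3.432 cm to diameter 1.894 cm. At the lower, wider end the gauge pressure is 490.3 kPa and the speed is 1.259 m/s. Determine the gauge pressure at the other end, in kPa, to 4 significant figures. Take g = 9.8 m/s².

229.4 kPa

The volume flow rate is constant, so v₂ = (A₁/A₂)v₁ = (37.00/2.817)·1.259 = 16.54 m/s.
Energy conservation along the streamline gives P₂ = P₁ − ½ρ(v₂² − v₁²) − ρg(h₂ − h₁).
P₂ = 490300 + ½·1000·(1.259² − 16.54²) − 1000·9.8·(+12.75) = 490300 + (-135900) − (125000) = 229400 Pa.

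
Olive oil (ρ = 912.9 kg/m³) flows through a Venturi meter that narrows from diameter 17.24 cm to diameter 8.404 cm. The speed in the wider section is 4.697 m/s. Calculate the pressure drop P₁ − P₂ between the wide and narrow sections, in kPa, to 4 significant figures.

ΔP ≈ 168.3 kPa

Mass conservation (A₁v₁ = A₂v₂) gives v₂ = 4.697 × 233.4/55.47 = 19.77 m/s.
Bernoulli (h₁ = h₂): P₁ − P₂ = ½ρ(v₂² − v₁²).
P₁ − P₂ = ½·912.9·(19.77² − 4.697²) = ½·912.9·368.6 = 168300 Pa.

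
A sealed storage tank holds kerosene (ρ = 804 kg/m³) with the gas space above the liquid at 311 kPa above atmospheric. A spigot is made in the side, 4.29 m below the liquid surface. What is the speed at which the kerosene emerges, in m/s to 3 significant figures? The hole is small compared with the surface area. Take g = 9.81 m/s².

Take point 1 at the surface (v₁ ≈ 0) and point 2 at the hole (at atmospheric pressure). Bernoulli: P₁ + ρg h = P_atm + ½ρv₂².
With P₁ − P_atm = 311000 Pa, v₂ = √(2gh + 2ΔP/ρ) = √(2·9.81·4.29 + 2·311000/804) = 29.3 m/s.

v ≈ 29.3 m/s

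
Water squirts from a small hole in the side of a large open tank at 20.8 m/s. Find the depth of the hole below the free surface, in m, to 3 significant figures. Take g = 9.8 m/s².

Torricelli: v = √(2gh), so h = v²/(2g).
h = 20.8²/(2·9.8) = 433/19.60 = 22.1 m.

h = 22.1 m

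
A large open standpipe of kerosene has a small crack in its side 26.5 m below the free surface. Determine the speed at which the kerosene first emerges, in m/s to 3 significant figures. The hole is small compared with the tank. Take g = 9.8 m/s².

v ≈ 22.8 m/s

The surface is effectively still and both ends are open, so ½v² = gh and v = √(2·9.8·26.5) = 22.8 m/s.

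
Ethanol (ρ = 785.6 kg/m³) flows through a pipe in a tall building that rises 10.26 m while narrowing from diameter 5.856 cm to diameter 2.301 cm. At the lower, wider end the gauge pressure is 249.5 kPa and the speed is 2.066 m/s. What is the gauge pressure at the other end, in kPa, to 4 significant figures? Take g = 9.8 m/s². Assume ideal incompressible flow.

P₂ ≈ 101.9 kPa

By continuity, v₂ = v₁·A₁/A₂ = 2.066·(26.93/4.158) = 13.38 m/s.
Applying Bernoulli between the two ends and solving for P₂: P₂ = P₁ + ½ρ(v₁² − v₂²) − ρgΔh.
P₂ = 249500 + ½·785.6·(2.066² − 13.38²) − 785.6·9.8·(+10.26) = 249500 + (-68660) − (78990) = 101900 Pa.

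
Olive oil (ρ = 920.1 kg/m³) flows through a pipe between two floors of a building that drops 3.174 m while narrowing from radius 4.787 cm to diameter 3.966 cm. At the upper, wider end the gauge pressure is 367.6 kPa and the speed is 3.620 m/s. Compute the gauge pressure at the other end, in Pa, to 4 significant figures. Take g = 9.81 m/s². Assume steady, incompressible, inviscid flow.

P₂ = 197500 Pa

The volume flow rate is constant, so v₂ = (A₁/A₂)v₁ = (71.99/12.35)·3.620 = 21.10 m/s.
Applying Bernoulli between the two ends and solving for P₂: P₂ = P₁ + ½ρ(v₁² − v₂²) − ρgΔh.
P₂ = 367600 + ½·920.1·(3.620² − 21.10²) − 920.1·9.81·(−3.174) = 367600 + (-198700) − (-28650) = 197500 Pa.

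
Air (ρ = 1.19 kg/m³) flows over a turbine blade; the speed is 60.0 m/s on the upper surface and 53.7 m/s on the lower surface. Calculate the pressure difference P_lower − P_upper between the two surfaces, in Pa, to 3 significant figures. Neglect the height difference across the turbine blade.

The pressure is lower where the speed is higher: ΔP = ½ρ(v_up² − v_low²).
ΔP = ½·1.19·(60.0² − 53.7²) = 426 Pa.

426 Pa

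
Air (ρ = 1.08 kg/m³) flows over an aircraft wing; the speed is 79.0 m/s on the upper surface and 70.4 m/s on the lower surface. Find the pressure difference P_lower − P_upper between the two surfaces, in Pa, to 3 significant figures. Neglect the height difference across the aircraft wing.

With negligible Δh, P + ½ρv² is constant, so P_low − P_up = ½ρ(v_up² − v_low²).
ΔP = ½·1.08·(79.0² − 70.4²) = 694 Pa.

694 Pa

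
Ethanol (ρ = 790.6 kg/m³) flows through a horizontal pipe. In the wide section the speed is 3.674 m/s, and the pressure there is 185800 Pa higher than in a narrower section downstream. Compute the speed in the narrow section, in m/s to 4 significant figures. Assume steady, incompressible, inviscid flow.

21.99 m/s

Along the level pipe P + ½ρv² is conserved, hence v₂² = v₁² + 2(P₁ − P₂)/ρ.
v₂ = √(3.674² + 2·185800/790.6) = √(13.50 + 470.0) = 21.99 m/s.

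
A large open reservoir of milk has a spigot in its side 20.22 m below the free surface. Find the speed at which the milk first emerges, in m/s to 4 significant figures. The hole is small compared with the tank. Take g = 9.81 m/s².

19.92 m/s

The surface is effectively still and both ends are open, so ½v² = gh and v = √(2·9.81·20.22) = 19.92 m/s.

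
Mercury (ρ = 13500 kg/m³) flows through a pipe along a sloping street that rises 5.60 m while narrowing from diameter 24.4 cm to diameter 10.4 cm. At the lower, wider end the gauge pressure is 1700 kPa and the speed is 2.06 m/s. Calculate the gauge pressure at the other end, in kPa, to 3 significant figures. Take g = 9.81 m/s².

P₂ = 119 kPa

The volume flow rate is constant, so v₂ = (A₁/A₂)v₁ = (468/84.9)·2.06 = 11.3 m/s.
Energy conservation along the streamline gives P₂ = P₁ − ½ρ(v₂² − v₁²) − ρg(h₂ − h₁).
P₂ = 1700000 + ½·13500·(2.06² − 11.3²) − 13500·9.81·(+5.60) = 1700000 + (-839000) − (742000) = 119000 Pa.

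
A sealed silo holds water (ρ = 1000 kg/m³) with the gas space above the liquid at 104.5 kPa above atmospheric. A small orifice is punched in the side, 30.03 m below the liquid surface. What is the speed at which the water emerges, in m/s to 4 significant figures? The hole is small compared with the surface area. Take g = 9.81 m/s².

v ≈ 28.25 m/s

Take point 1 at the surface (v₁ ≈ 0) and point 2 at the hole (at atmospheric pressure). Bernoulli: P₁ + ρg h = P_atm + ½ρv₂².
With P₁ − P_atm = 104500 Pa, v₂ = √(2gh + 2ΔP/ρ) = √(2·9.81·30.03 + 2·104500/1000) = 28.25 m/s.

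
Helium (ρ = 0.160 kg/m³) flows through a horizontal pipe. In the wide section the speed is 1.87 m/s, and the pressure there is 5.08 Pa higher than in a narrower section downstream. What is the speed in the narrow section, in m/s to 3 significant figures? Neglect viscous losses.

v₂ ≈ 8.19 m/s

With h₁ = h₂, rearranging Bernoulli gives v₂ = √(v₁² + 2ΔP/ρ).
v₂ = √(1.87² + 2·5.08/0.160) = √(3.50 + 63.5) = 8.19 m/s.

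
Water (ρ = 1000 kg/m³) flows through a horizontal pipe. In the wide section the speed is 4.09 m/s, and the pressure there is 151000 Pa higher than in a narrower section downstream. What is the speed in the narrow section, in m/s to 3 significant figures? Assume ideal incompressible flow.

v₂ ≈ 17.9 m/s

Along the level pipe P + ½ρv² is conserved, hence v₂² = v₁² + 2(P₁ − P₂)/ρ.
v₂ = √(4.09² + 2·151000/1000) = √(16.7 + 302) = 17.9 m/s.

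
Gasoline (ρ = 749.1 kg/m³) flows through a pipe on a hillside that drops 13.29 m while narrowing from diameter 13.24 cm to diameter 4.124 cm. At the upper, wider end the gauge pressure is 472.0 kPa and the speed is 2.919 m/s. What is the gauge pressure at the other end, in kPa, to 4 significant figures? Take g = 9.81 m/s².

Mass conservation (A₁v₁ = A₂v₂) gives v₂ = 2.919 × 137.7/13.36 = 30.09 m/s.
Bernoulli: P₁ + ½ρv₁² + ρg h₁ = P₂ + ½ρv₂² + ρg h₂, so P₂ = P₁ + ½ρ(v₁² − v₂²) − ρg(h₂ − h₁).
P₂ = 472000 + ½·749.1·(2.919² − 30.09²) − 749.1·9.81·(−13.29) = 472000 + (-335900) − (-97660) = 233800 Pa.

P₂ ≈ 233.8 kPa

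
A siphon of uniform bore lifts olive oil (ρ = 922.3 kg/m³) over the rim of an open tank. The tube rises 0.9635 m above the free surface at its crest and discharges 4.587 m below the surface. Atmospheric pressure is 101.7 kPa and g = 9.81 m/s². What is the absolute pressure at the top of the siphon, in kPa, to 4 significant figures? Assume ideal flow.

The outlet speed comes from Torricelli: v = √(2g·4.587) = 9.487 m/s.
Continuity keeps v the same throughout the tube; from surface to crest, P_atm + 0 = P_top + ½ρv² + ρg·h_top.
P_top = 101700 − ½·922.3·9.487² − 922.3·9.81·0.9635 = 51480 Pa.

P_top ≈ 51.48 kPa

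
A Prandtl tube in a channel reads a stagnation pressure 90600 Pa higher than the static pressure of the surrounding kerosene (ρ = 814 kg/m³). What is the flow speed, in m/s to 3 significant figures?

The dynamic pressure equals the rise in static pressure at the stagnation point: ΔP = ½ρv².
v = √(2ΔP/ρ) = √(2·90600/814) = 14.9 m/s.

v = 14.9 m/s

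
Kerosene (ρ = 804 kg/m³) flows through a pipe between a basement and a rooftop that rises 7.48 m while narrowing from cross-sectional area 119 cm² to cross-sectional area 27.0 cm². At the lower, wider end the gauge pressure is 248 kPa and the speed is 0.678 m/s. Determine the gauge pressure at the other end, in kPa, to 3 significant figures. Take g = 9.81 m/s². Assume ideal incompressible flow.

186 kPa

Mass conservation (A₁v₁ = A₂v₂) gives v₂ = 0.678 × 119/27.0 = 2.99 m/s.
Bernoulli: P₁ + ½ρv₁² + ρg h₁ = P₂ + ½ρv₂² + ρg h₂, so P₂ = P₁ + ½ρ(v₁² − v₂²) − ρg(h₂ − h₁).
P₂ = 248000 + ½·804·(0.678² − 2.99²) − 804·9.81·(+7.48) = 248000 + (-3400) − (59000) = 186000 Pa.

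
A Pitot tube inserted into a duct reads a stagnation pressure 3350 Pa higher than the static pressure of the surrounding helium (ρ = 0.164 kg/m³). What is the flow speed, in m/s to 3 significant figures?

The dynamic pressure equals the rise in static pressure at the stagnation point: ΔP = ½ρv².
v = √(2ΔP/ρ) = √(2·3350/0.164) = 202 m/s.

v ≈ 202 m/s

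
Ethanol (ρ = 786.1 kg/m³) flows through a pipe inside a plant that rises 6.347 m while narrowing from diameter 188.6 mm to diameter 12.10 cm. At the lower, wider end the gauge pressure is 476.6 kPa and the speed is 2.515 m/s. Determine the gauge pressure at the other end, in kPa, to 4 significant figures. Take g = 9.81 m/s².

P₂ ≈ 415.5 kPa

Mass conservation (A₁v₁ = A₂v₂) gives v₂ = 2.515 × 279.4/115.0 = 6.110 m/s.
Energy conservation along the streamline gives P₂ = P₁ − ½ρ(v₂² − v₁²) − ρg(h₂ − h₁).
P₂ = 476600 + ½·786.1·(2.515² − 6.110²) − 786.1·9.81·(+6.347) = 476600 + (-12190) − (48950) = 415500 Pa.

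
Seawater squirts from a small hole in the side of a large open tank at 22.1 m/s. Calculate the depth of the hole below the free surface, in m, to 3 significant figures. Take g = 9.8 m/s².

h = 24.9 m

Inverting v = √(2gh) gives h = v² / 2g.
h = 22.1²/(2·9.8) = 488/19.60 = 24.9 m.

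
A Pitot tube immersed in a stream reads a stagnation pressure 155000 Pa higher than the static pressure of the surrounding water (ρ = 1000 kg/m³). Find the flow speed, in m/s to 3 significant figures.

The dynamic pressure equals the rise in static pressure at the stagnation point: ΔP = ½ρv².
v = √(2ΔP/ρ) = √(2·155000/1000) = 17.6 m/s.

v ≈ 17.6 m/s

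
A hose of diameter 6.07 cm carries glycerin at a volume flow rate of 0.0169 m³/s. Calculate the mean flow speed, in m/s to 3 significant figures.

Q = 0.0169 m³/s = 0.0169 m³/s.
v = Q/A = 0.0169 / 0.00289 = 5.84 m/s.

v ≈ 5.84 m/s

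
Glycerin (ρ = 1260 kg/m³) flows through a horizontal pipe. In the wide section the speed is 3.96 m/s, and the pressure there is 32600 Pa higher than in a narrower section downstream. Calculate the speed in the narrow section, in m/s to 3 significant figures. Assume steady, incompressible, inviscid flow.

Along the level pipe P + ½ρv² is conserved, hence v₂² = v₁² + 2(P₁ − P₂)/ρ.
v₂ = √(3.96² + 2·32600/1260) = √(15.7 + 51.7) = 8.21 m/s.

v₂ ≈ 8.21 m/s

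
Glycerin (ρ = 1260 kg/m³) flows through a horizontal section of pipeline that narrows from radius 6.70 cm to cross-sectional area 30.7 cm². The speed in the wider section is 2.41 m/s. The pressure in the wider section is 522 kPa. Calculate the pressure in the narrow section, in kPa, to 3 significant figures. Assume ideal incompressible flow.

P₂ ≈ 448 kPa

Continuity gives A₁v₁ = A₂v₂, so v₂ = (141 cm²)/(30.7 cm²) × 2.41 m/s = 11.1 m/s.
The pipe is horizontal, so Bernoulli reduces to P₁ + ½ρv₁² = P₂ + ½ρv₂².
P₂ = P₁ − ½ρ(v₂² − v₁²) = 522000 − ½·1260·(11.1² − 2.41²) = 522000 − 73600 = 448000 Pa.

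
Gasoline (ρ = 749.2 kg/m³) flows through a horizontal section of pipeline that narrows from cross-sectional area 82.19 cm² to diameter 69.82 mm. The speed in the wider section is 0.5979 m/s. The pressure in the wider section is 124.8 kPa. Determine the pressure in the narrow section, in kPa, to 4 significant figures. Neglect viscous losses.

P₂ ≈ 124.3 kPa

Continuity gives A₁v₁ = A₂v₂, so v₂ = (82.19 cm²)/(38.29 cm²) × 0.5979 m/s = 1.284 m/s.
Bernoulli (h₁ = h₂): P₁ − P₂ = ½ρ(v₂² − v₁²).
P₂ = P₁ − ½ρ(v₂² − v₁²) = 124800 − ½·749.2·(1.284² − 0.5979²) = 124800 − 483.2 = 124300 Pa.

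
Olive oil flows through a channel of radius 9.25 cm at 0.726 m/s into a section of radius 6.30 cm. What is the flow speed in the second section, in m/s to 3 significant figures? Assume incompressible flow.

By continuity, v₂ = v₁·A₁/A₂ = 0.726·(269/125) = 1.57 m/s.

v₂ = 1.57 m/s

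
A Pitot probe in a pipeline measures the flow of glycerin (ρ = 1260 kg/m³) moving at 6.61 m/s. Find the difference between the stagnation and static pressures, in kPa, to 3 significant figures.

27.5 kPa

The dynamic pressure equals the rise in static pressure at the stagnation point: ΔP = ½ρv².
ΔP = ½·1260·6.61² = 27500 Pa.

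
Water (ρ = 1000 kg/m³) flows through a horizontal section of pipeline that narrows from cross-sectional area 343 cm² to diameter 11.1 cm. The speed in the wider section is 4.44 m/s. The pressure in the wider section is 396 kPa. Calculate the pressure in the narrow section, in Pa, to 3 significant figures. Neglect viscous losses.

By continuity, v₂ = v₁·A₁/A₂ = 4.44·(343/96.8) = 15.7 m/s.
Bernoulli (h₁ = h₂): P₁ − P₂ = ½ρ(v₂² − v₁²).
P₂ = P₁ − ½ρ(v₂² − v₁²) = 396000 − ½·1000·(15.7² − 4.44²) = 396000 − 114000 = 282000 Pa.

P₂ ≈ 282000 Pa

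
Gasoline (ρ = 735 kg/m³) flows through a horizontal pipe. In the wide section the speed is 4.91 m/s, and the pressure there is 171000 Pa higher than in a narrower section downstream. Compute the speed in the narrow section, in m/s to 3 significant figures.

With h₁ = h₂, rearranging Bernoulli gives v₂ = √(v₁² + 2ΔP/ρ).
v₂ = √(4.91² + 2·171000/735) = √(24.1 + 465) = 22.1 m/s.

v₂ ≈ 22.1 m/s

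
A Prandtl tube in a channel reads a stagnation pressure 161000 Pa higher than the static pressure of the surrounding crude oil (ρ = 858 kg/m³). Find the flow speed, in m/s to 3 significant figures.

v ≈ 19.4 m/s

Bernoulli between the free stream and the stagnation point: ½ρv² = P_stag − P_static.
v = √(2ΔP/ρ) = √(2·161000/858) = 19.4 m/s.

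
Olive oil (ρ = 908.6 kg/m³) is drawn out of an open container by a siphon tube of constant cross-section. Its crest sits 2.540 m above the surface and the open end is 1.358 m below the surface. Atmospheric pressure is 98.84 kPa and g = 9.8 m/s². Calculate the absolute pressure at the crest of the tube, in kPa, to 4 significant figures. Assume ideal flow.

From the surface to the outlet (both open to atmosphere, surface at rest): v = √(2g·h_out) = √(2·9.8·1.358) = 5.159 m/s.
Continuity keeps v the same throughout the tube; from surface to crest, P_atm + 0 = P_top + ½ρv² + ρg·h_top.
P_top = 98840 − ½·908.6·5.159² − 908.6·9.8·2.540 = 64130 Pa.

P_top = 64.13 kPa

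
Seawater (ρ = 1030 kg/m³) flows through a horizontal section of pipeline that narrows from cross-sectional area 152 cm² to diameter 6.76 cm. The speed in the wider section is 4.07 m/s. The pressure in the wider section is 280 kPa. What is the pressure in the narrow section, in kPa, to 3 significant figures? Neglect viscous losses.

The volume flow rate is constant, so v₂ = (A₁/A₂)v₁ = (152/35.9)·4.07 = 17.2 m/s.
With no height change, Bernoulli's equation is P₁ + ½ρv₁² = P₂ + ½ρv₂².
P₂ = P₁ − ½ρ(v₂² − v₁²) = 280000 − ½·1030·(17.2² − 4.07²) = 280000 − 144000 = 136000 Pa.

P₂ = 136 kPa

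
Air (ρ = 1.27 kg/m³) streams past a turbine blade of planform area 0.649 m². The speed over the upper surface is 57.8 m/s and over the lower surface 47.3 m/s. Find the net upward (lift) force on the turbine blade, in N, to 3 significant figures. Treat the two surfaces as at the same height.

F ≈ 455 N

With equal heights on the two surfaces, Bernoulli gives P_lower − P_upper = ½ρ(v_upper² − v_lower²).
ΔP = ½·1.27·(57.8² − 47.3²) = 701 Pa.
Lift = ΔP · A = 701 × 0.649 = 455 N.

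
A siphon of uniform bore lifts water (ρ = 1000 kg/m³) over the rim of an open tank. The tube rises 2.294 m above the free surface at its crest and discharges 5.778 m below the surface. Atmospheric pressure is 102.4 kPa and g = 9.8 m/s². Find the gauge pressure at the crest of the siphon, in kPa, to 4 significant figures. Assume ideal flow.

Bernoulli surface→outlet gives ½v² = g·h_out, so v = √(2·9.8·5.778) = 10.64 m/s.
The bore is uniform, so the speed at the crest is the same v. Bernoulli surface→crest: P_atm = P_top + ½ρv² + ρg·h_top.
P_top = 102400 − ½·1000·10.64² − 1000·9.8·2.294 = 23290 Pa. So P_gauge = P_top − P_atm = -79110 Pa.

-79.11 kPa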